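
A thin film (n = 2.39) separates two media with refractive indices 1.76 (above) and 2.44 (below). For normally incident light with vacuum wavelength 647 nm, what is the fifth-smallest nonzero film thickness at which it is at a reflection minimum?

609 nm

At the upper boundary (n = 1.76 to n = 2.39) the reflected ray undergoes a half-wave phase shift.
At the lower boundary (n = 2.39 to n = 2.44) the reflected ray undergoes a half-wave phase shift.
The two reflections carry the same phase change, so no net offset.
So the condition for destructive reflection is 2 n t = (m + ½) λ.
The fifth-smallest nonzero thickness corresponds to m = 4: t = (m + ½) λ / (2 n) = 4.50 × 647 / (2 × 2.39) = 609 nm.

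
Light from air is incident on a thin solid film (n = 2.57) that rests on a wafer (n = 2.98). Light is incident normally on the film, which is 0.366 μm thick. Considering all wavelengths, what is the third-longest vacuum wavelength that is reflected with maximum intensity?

Top surface (1.0 → 2.57): reflection off a higher-index medium gives a half-wave phase shift.
Ray reflecting at the bottom interface goes from n = 2.57 toward n = 2.98: a half-wave phase shift.
The two reflections carry the same phase change, so no net offset.
So the condition for constructive reflection is 2 n t = m λ.
λ = 2 n t / m. The third-longest wavelength is m = 3: λ = 2 × 2.57 × 366 / 3.00 = 627 nm.

627 nm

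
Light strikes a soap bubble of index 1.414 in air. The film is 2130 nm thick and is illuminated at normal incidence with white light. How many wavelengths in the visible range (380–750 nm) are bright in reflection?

8

At the upper boundary (n = 1.0 to n = 1.414) the reflected ray undergoes a half-wave phase shift.
Bottom surface (1.414 → 1.0): reflection off a lower-index medium gives no phase shift.
The two reflections differ by half a wavelength.
So the condition for constructive reflection is 2 n t = (m + ½) λ.
λ = 2 n t / (m + ½) = 6024 / (m + ½) nm.
m=7: 803 nm (IR); m=8: 709 nm (visible); m=9: 634 nm (visible); m=10: 574 nm (visible); m=11: 524 nm (visible); m=12: 482 nm (visible); m=13: 446 nm (visible); m=14: 415 nm (visible); m=15: 389 nm (visible); m=16: 365 nm (UV).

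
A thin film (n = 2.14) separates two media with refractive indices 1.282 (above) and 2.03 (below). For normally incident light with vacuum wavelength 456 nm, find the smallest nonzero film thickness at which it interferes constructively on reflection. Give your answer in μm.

0.0533 μm

Ray reflecting at the top interface goes from n = 1.282 toward n = 2.14: a half-wave phase shift.
Bottom surface (2.14 → 2.03): reflection off a lower-index medium gives no phase shift.
Exactly one π shift → a net half-wave offset.
So the condition for constructive reflection is 2 n t = (m + ½) λ.
Minimum at m = 0: t = λ / (4 n) = 456 / (4 × 2.14) = 53.3 nm.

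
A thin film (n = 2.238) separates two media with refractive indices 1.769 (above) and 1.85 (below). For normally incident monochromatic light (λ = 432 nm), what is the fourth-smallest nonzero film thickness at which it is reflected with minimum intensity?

Top surface (1.769 → 2.238): reflection off a higher-index medium gives a half-wave phase shift.
At the lower boundary (n = 2.238 to n = 1.85) the reflected ray undergoes no phase shift.
Net: one phase inversion between the two reflected rays.
So the condition for destructive reflection is 2 n t = m λ.
The fourth-smallest nonzero thickness corresponds to m = 4: t = m λ / (2 n) = 4.00 × 432 / (2 × 2.238) = 386 nm.

386 nm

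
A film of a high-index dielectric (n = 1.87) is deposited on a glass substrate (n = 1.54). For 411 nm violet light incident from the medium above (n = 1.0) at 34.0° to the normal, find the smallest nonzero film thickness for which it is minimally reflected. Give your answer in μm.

Top surface (1.0 → 1.87): reflection off a higher-index medium gives a half-wave phase shift.
Ray reflecting at the bottom interface goes from n = 1.87 toward n = 1.54: no phase shift.
The two reflections differ by half a wavelength.
For weak reflection here: 2 n t cos θ_r = m λ.
Snell's law: 1.0 sin 34.0° = 1.87 sin θ_r → sin θ_r = 0.299, cos θ_r = 0.954.
Minimum nonzero at m = 1: t = λ / (2 n cos θ_r) = 411 / (2 × 1.87 × 0.954) = 115 nm.

0.115 μm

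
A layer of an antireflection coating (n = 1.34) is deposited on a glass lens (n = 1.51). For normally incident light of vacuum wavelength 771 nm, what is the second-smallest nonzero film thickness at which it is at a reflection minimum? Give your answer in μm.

0.432 μm

At the upper boundary (n = 1.0 to n = 1.34) the reflected ray undergoes a half-wave phase shift.
Bottom surface (1.34 → 1.51): reflection off a higher-index medium gives a half-wave phase shift.
The two reflections carry the same phase change, so no net offset.
With no net inversion, destructive interference in reflection requires 2 n t = (m + ½) λ.
The second-smallest nonzero thickness corresponds to m = 1: t = (m + ½) λ / (2 n) = 1.50 × 771 / (2 × 1.34) = 432 nm.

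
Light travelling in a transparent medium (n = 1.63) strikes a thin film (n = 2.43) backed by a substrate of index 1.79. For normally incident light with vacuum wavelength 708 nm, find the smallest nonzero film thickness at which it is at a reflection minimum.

At the upper boundary (n = 1.63 to n = 2.43) the reflected ray undergoes a half-wave phase shift.
Ray reflecting at the bottom interface goes from n = 2.43 toward n = 1.79: no phase shift.
Net: one phase inversion between the two reflected rays.
With one net inversion, destructive interference in reflection requires 2 n t = m λ.
Minimum nonzero at m = 1: t = λ / (2 n) = 708 / (2 × 2.43) = 146 nm.

146 nm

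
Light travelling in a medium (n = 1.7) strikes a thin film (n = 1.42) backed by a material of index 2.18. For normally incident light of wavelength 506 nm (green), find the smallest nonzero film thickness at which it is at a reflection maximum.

89.1 nm

Top surface (1.7 → 1.42): reflection off a lower-index medium gives no phase shift.
Bottom surface (1.42 → 2.18): reflection off a higher-index medium gives a half-wave phase shift.
Net: one phase inversion between the two reflected rays.
For maximum reflection here: 2 n t = (m + ½) λ.
Minimum at m = 0: t = λ / (4 n) = 506 / (4 × 1.42) = 89.1 nm.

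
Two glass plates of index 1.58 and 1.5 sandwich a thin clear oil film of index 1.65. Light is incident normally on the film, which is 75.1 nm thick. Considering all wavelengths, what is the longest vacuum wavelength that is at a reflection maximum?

496 nm

Ray reflecting at the top interface goes from n = 1.58 toward n = 1.65: a half-wave phase shift.
At the lower boundary (n = 1.65 to n = 1.5) the reflected ray undergoes no phase shift.
Exactly one π shift → a net half-wave offset.
So the condition for constructive reflection is 2 n t = (m + ½) λ.
λ = 2 n t / (m + ½). The longest wavelength is m = 0: λ = 2 × 1.65 × 75.1 / 0.500 = 496 nm.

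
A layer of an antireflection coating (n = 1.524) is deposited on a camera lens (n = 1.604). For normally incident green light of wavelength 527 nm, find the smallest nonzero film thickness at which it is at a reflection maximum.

Top surface (1.0 → 1.524): reflection off a higher-index medium gives a half-wave phase shift.
At the lower boundary (n = 1.524 to n = 1.604) the reflected ray undergoes a half-wave phase shift.
Zero or two π shifts → no net half-wave offset.
With no net inversion, constructive interference in reflection requires 2 n t = m λ.
Minimum nonzero at m = 1: t = λ / (2 n) = 527 / (2 × 1.524) = 173 nm.

173 nm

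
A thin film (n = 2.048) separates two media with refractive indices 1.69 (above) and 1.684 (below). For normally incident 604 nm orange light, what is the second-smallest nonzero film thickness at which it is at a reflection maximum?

221 nm

Top surface (1.69 → 2.048): reflection off a higher-index medium gives a half-wave phase shift.
Bottom surface (2.048 → 1.684): reflection off a lower-index medium gives no phase shift.
The two reflections differ by half a wavelength.
With one net inversion, constructive interference in reflection requires 2 n t = (m + ½) λ.
The second-smallest nonzero thickness corresponds to m = 1: t = (m + ½) λ / (2 n) = 1.50 × 604 / (2 × 2.048) = 221 nm.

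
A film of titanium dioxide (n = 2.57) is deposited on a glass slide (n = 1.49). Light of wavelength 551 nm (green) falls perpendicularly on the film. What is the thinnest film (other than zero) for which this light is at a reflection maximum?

At the upper boundary (n = 1.0 to n = 2.57) the reflected ray undergoes a half-wave phase shift.
Ray reflecting at the bottom interface goes from n = 2.57 toward n = 1.49: no phase shift.
Exactly one π shift → a net half-wave offset.
For bright reflection here: 2 n t = (m + ½) λ.
Minimum at m = 0: t = λ / (4 n) = 551 / (4 × 2.57) = 53.6 nm.

53.6 nm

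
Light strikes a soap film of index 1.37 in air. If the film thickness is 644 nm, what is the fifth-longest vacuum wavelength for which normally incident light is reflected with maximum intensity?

392 nm

Ray reflecting at the top interface goes from n = 1.0 toward n = 1.37: a half-wave phase shift.
Bottom surface (1.37 → 1.0): reflection off a lower-index medium gives no phase shift.
Exactly one π shift → a net half-wave offset.
With one net inversion, constructive interference in reflection requires 2 n t = (m + ½) λ.
λ = 2 n t / (m + ½). The fifth-longest wavelength is m = 4: λ = 2 × 1.37 × 644 / 4.50 = 392 nm.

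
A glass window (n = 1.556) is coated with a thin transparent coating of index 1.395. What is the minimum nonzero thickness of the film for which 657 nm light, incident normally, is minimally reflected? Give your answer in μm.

0.118 μm

Ray reflecting at the top interface goes from n = 1.0 toward n = 1.395: a half-wave phase shift.
Bottom surface (1.395 → 1.556): reflection off a higher-index medium gives a half-wave phase shift.
Net: no relative phase inversion (both shifts match).
With no net inversion, destructive interference in reflection requires 2 n t = (m + ½) λ.
Minimum at m = 0: t = λ / (4 n) = 657 / (4 × 1.395) = 118 nm.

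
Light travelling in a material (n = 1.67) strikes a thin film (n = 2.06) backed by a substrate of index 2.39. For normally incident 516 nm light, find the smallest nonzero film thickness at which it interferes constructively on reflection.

Top surface (1.67 → 2.06): reflection off a higher-index medium gives a half-wave phase shift.
Ray reflecting at the bottom interface goes from n = 2.06 toward n = 2.39: a half-wave phase shift.
Zero or two π shifts → no net half-wave offset.
So the condition for constructive reflection is 2 n t = m λ.
Minimum nonzero at m = 1: t = λ / (2 n) = 516 / (2 × 2.06) = 125 nm.

125 nm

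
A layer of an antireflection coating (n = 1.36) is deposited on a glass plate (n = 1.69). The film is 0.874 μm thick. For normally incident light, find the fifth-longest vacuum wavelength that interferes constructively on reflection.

475 nm

Top surface (1.0 → 1.36): reflection off a higher-index medium gives a half-wave phase shift.
Bottom surface (1.36 → 1.69): reflection off a higher-index medium gives a half-wave phase shift.
Net: no relative phase inversion (both shifts match).
With no net inversion, constructive interference in reflection requires 2 n t = m λ.
λ = 2 n t / m. The fifth-longest wavelength is m = 5: λ = 2 × 1.36 × 874 / 5.00 = 475 nm.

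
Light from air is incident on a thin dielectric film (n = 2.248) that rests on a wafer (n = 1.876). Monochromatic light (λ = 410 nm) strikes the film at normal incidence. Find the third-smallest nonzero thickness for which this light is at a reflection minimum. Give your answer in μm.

At the upper boundary (n = 1.0 to n = 2.248) the reflected ray undergoes a half-wave phase shift.
Ray reflecting at the bottom interface goes from n = 2.248 toward n = 1.876: no phase shift.
Net: one phase inversion between the two reflected rays.
With one net inversion, destructive interference in reflection requires 2 n t = m λ.
The third-smallest nonzero thickness corresponds to m = 3: t = m λ / (2 n) = 3.00 × 410 / (2 × 2.248) = 274 nm.

0.274 μm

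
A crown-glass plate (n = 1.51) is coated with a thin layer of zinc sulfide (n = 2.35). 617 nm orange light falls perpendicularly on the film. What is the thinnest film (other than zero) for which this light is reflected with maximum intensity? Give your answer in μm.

0.0656 μm

Top surface (1.0 → 2.35): reflection off a higher-index medium gives a half-wave phase shift.
At the lower boundary (n = 2.35 to n = 1.51) the reflected ray undergoes no phase shift.
Net: one phase inversion between the two reflected rays.
So the condition for constructive reflection is 2 n t = (m + ½) λ.
Minimum at m = 0: t = λ / (4 n) = 617 / (4 × 2.35) = 65.6 nm.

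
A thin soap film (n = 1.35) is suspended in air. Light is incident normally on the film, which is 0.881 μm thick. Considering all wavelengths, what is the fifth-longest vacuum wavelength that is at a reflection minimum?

476 nm

At the upper boundary (n = 1.0 to n = 1.35) the reflected ray undergoes a half-wave phase shift.
Ray reflecting at the bottom interface goes from n = 1.35 toward n = 1.0: no phase shift.
The two reflections differ by half a wavelength.
For weak reflection here: 2 n t = m λ.
λ = 2 n t / m. The fifth-longest wavelength is m = 5: λ = 2 × 1.35 × 881 / 5.00 = 476 nm.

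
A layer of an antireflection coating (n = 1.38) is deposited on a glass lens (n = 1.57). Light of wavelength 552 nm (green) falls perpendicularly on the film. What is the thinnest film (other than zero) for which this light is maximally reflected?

Top surface (1.0 → 1.38): reflection off a higher-index medium gives a half-wave phase shift.
Ray reflecting at the bottom interface goes from n = 1.38 toward n = 1.57: a half-wave phase shift.
Net: no relative phase inversion (both shifts match).
For bright reflection here: 2 n t = m λ.
Minimum nonzero at m = 1: t = λ / (2 n) = 552 / (2 × 1.38) = 200 nm.

200 nm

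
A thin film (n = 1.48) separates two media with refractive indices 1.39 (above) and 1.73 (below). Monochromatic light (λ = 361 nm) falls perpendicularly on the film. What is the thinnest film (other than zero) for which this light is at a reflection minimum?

Ray reflecting at the top interface goes from n = 1.39 toward n = 1.48: a half-wave phase shift.
Bottom surface (1.48 → 1.73): reflection off a higher-index medium gives a half-wave phase shift.
Zero or two π shifts → no net half-wave offset.
With no net inversion, destructive interference in reflection requires 2 n t = (m + ½) λ.
Minimum at m = 0: t = λ / (4 n) = 361 / (4 × 1.48) = 61.0 nm.

61.0 nm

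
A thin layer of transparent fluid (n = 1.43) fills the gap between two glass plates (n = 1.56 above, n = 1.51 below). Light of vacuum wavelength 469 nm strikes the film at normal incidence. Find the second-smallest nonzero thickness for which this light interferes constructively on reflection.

At the upper boundary (n = 1.56 to n = 1.43) the reflected ray undergoes no phase shift.
Bottom surface (1.43 → 1.51): reflection off a higher-index medium gives a half-wave phase shift.
Net: one phase inversion between the two reflected rays.
So the condition for constructive reflection is 2 n t = (m + ½) λ.
The second-smallest nonzero thickness corresponds to m = 1: t = (m + ½) λ / (2 n) = 1.50 × 469 / (2 × 1.43) = 246 nm.

246 nm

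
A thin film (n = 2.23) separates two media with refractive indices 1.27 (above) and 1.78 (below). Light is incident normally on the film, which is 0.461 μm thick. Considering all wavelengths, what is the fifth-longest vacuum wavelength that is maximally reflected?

Top surface (1.27 → 2.23): reflection off a higher-index medium gives a half-wave phase shift.
Ray reflecting at the bottom interface goes from n = 2.23 toward n = 1.78: no phase shift.
Net: one phase inversion between the two reflected rays.
So the condition for constructive reflection is 2 n t = (m + ½) λ.
λ = 2 n t / (m + ½). The fifth-longest wavelength is m = 4: λ = 2 × 2.23 × 461 / 4.50 = 457 nm.

457 nm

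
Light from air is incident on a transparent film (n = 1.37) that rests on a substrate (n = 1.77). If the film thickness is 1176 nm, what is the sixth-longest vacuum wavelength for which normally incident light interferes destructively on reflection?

Top surface (1.0 → 1.37): reflection off a higher-index medium gives a half-wave phase shift.
Ray reflecting at the bottom interface goes from n = 1.37 toward n = 1.77: a half-wave phase shift.
Zero or two π shifts → no net half-wave offset.
With no net inversion, destructive interference in reflection requires 2 n t = (m + ½) λ.
λ = 2 n t / (m + ½). The sixth-longest wavelength is m = 5: λ = 2 × 1.37 × 1176 / 5.50 = 586 nm.

586 nm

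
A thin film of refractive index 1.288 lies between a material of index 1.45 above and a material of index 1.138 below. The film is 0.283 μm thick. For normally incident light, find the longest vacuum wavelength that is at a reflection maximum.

At the upper boundary (n = 1.45 to n = 1.288) the reflected ray undergoes no phase shift.
Bottom surface (1.288 → 1.138): reflection off a lower-index medium gives no phase shift.
Net: no relative phase inversion (both shifts match).
For strong reflection here: 2 n t = m λ.
λ = 2 n t / m. The longest wavelength is m = 1: λ = 2 × 1.288 × 283 / 1.00 = 729 nm.

729 nm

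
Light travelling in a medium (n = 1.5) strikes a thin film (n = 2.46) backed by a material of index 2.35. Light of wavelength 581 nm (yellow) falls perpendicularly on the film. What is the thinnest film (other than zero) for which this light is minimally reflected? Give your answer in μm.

0.118 μm

At the upper boundary (n = 1.5 to n = 2.46) the reflected ray undergoes a half-wave phase shift.
At the lower boundary (n = 2.46 to n = 2.35) the reflected ray undergoes no phase shift.
Exactly one π shift → a net half-wave offset.
So the condition for destructive reflection is 2 n t = m λ.
Minimum nonzero at m = 1: t = λ / (2 n) = 581 / (2 × 2.46) = 118 nm.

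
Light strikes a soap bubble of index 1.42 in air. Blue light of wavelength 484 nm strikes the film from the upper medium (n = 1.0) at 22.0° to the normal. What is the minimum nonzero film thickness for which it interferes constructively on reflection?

88.3 nm

At the upper boundary (n = 1.0 to n = 1.42) the reflected ray undergoes a half-wave phase shift.
Bottom surface (1.42 → 1.0): reflection off a lower-index medium gives no phase shift.
Exactly one π shift → a net half-wave offset.
So the condition for constructive reflection is 2 n t cos θ_r = (m + ½) λ.
Snell's law: 1.0 sin 22.0° = 1.42 sin θ_r → sin θ_r = 0.264, cos θ_r = 0.965.
Minimum at m = 0: t = λ / (4 n cos θ_r) = 484 / (4 × 1.42 × 0.965) = 88.3 nm.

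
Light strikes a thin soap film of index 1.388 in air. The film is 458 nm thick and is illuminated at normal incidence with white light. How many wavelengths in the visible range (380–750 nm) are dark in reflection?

Top surface (1.0 → 1.388): reflection off a higher-index medium gives a half-wave phase shift.
At the lower boundary (n = 1.388 to n = 1.0) the reflected ray undergoes no phase shift.
Net: one phase inversion between the two reflected rays.
So the condition for destructive reflection is 2 n t = m λ.
λ = 2 n t / m = 1271 / m nm.
m=1: 1271 nm (IR); m=2: 636 nm (visible); m=3: 424 nm (visible); m=4: 318 nm (UV).

2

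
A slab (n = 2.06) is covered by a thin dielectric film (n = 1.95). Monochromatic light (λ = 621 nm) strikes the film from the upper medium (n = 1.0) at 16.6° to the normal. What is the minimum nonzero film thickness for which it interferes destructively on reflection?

Top surface (1.0 → 1.95): reflection off a higher-index medium gives a half-wave phase shift.
Bottom surface (1.95 → 2.06): reflection off a higher-index medium gives a half-wave phase shift.
Net: no relative phase inversion (both shifts match).
For dark reflection here: 2 n t cos θ_r = (m + ½) λ.
Snell's law: 1.0 sin 16.6° = 1.95 sin θ_r → sin θ_r = 0.147, cos θ_r = 0.989.
Minimum at m = 0: t = λ / (4 n cos θ_r) = 621 / (4 × 1.95 × 0.989) = 80.5 nm.

80.5 nm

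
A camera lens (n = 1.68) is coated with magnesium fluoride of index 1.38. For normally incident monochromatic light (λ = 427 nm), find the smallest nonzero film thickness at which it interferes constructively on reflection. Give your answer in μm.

At the upper boundary (n = 1.0 to n = 1.38) the reflected ray undergoes a half-wave phase shift.
Bottom surface (1.38 → 1.68): reflection off a higher-index medium gives a half-wave phase shift.
Zero or two π shifts → no net half-wave offset.
With no net inversion, constructive interference in reflection requires 2 n t = m λ.
Minimum nonzero at m = 1: t = λ / (2 n) = 427 / (2 × 1.38) = 155 nm.

0.155 μm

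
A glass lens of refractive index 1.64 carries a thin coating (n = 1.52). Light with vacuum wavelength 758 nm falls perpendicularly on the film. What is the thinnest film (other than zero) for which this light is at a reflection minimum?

Ray reflecting at the top interface goes from n = 1.0 toward n = 1.52: a half-wave phase shift.
At the lower boundary (n = 1.52 to n = 1.64) the reflected ray undergoes a half-wave phase shift.
Zero or two π shifts → no net half-wave offset.
So the condition for destructive reflection is 2 n t = (m + ½) λ.
Minimum at m = 0: t = λ / (4 n) = 758 / (4 × 1.52) = 125 nm.

125 nm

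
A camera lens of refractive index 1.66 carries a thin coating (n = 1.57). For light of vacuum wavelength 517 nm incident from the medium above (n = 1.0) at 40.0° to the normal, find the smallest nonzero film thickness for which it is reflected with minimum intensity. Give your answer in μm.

0.0902 μm

At the upper boundary (n = 1.0 to n = 1.57) the reflected ray undergoes a half-wave phase shift.
Bottom surface (1.57 → 1.66): reflection off a higher-index medium gives a half-wave phase shift.
Zero or two π shifts → no net half-wave offset.
With no net inversion, destructive interference in reflection requires 2 n t cos θ_r = (m + ½) λ.
Snell's law: 1.0 sin 40.0° = 1.57 sin θ_r → sin θ_r = 0.409, cos θ_r = 0.912.
Minimum at m = 0: t = λ / (4 n cos θ_r) = 517 / (4 × 1.57 × 0.912) = 90.2 nm.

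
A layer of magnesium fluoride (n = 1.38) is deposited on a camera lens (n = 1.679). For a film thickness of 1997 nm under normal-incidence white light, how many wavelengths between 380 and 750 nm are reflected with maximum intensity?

Top surface (1.0 → 1.38): reflection off a higher-index medium gives a half-wave phase shift.
At the lower boundary (n = 1.38 to n = 1.679) the reflected ray undergoes a half-wave phase shift.
The two reflections carry the same phase change, so no net offset.
With no net inversion, constructive interference in reflection requires 2 n t = m λ.
λ = 2 n t / m = 5512 / m nm.
m=7: 787 nm (IR); m=8: 689 nm (visible); m=9: 612 nm (visible); m=10: 551 nm (visible); m=11: 501 nm (visible); m=12: 459 nm (visible); m=13: 424 nm (visible); m=14: 394 nm (visible); m=15: 367 nm (UV).

7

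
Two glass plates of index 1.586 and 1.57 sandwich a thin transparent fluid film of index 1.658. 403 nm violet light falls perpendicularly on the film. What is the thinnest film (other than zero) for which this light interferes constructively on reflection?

Top surface (1.586 → 1.658): reflection off a higher-index medium gives a half-wave phase shift.
At the lower boundary (n = 1.658 to n = 1.57) the reflected ray undergoes no phase shift.
Exactly one π shift → a net half-wave offset.
For bright reflection here: 2 n t = (m + ½) λ.
Minimum at m = 0: t = λ / (4 n) = 403 / (4 × 1.658) = 60.8 nm.

60.8 nm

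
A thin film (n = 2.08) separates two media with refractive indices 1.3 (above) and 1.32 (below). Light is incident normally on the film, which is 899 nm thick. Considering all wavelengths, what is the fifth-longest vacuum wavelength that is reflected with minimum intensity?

748 nm

At the upper boundary (n = 1.3 to n = 2.08) the reflected ray undergoes a half-wave phase shift.
Ray reflecting at the bottom interface goes from n = 2.08 toward n = 1.32: no phase shift.
Net: one phase inversion between the two reflected rays.
For minimum reflection here: 2 n t = m λ.
λ = 2 n t / m. The fifth-longest wavelength is m = 5: λ = 2 × 2.08 × 899 / 5.00 = 748 nm.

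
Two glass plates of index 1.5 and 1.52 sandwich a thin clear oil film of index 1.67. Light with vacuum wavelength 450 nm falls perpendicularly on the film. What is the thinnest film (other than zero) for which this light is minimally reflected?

Ray reflecting at the top interface goes from n = 1.5 toward n = 1.67: a half-wave phase shift.
At the lower boundary (n = 1.67 to n = 1.52) the reflected ray undergoes no phase shift.
Exactly one π shift → a net half-wave offset.
So the condition for destructive reflection is 2 n t = m λ.
Minimum nonzero at m = 1: t = λ / (2 n) = 450 / (2 × 1.67) = 135 nm.

135 nm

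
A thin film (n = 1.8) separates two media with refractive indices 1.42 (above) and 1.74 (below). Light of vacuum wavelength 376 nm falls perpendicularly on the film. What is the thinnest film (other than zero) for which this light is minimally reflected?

104 nm

At the upper boundary (n = 1.42 to n = 1.8) the reflected ray undergoes a half-wave phase shift.
Ray reflecting at the bottom interface goes from n = 1.8 toward n = 1.74: no phase shift.
Exactly one π shift → a net half-wave offset.
For minimum reflection here: 2 n t = m λ.
Minimum nonzero at m = 1: t = λ / (2 n) = 376 / (2 × 1.8) = 104 nm.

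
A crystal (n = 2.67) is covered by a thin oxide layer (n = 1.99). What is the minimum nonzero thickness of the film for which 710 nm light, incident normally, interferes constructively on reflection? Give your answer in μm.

0.178 μm

At the upper boundary (n = 1.0 to n = 1.99) the reflected ray undergoes a half-wave phase shift.
Bottom surface (1.99 → 2.67): reflection off a higher-index medium gives a half-wave phase shift.
The two reflections carry the same phase change, so no net offset.
For maximum reflection here: 2 n t = m λ.
Minimum nonzero at m = 1: t = λ / (2 n) = 710 / (2 × 1.99) = 178 nm.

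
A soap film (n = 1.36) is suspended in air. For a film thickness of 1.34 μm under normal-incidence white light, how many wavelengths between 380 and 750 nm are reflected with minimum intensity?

5

Ray reflecting at the top interface goes from n = 1.0 toward n = 1.36: a half-wave phase shift.
Ray reflecting at the bottom interface goes from n = 1.36 toward n = 1.0: no phase shift.
Exactly one π shift → a net half-wave offset.
So the condition for destructive reflection is 2 n t = m λ.
λ = 2 n t / m = 3645 / m nm.
m=4: 911 nm (IR); m=5: 729 nm (visible); m=6: 607 nm (visible); m=7: 521 nm (visible); m=8: 456 nm (visible); m=9: 405 nm (visible); m=10: 364 nm (UV).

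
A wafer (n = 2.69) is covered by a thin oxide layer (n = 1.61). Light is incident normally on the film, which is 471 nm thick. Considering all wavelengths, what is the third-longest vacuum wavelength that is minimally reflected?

607 nm

Top surface (1.0 → 1.61): reflection off a higher-index medium gives a half-wave phase shift.
Ray reflecting at the bottom interface goes from n = 1.61 toward n = 2.69: a half-wave phase shift.
Net: no relative phase inversion (both shifts match).
With no net inversion, destructive interference in reflection requires 2 n t = (m + ½) λ.
λ = 2 n t / (m + ½). The third-longest wavelength is m = 2: λ = 2 × 1.61 × 471 / 2.50 = 607 nm.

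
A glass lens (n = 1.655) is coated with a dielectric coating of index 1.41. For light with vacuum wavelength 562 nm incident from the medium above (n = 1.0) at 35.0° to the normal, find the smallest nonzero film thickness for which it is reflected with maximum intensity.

At the upper boundary (n = 1.0 to n = 1.41) the reflected ray undergoes a half-wave phase shift.
Ray reflecting at the bottom interface goes from n = 1.41 toward n = 1.655: a half-wave phase shift.
The two reflections carry the same phase change, so no net offset.
For bright reflection here: 2 n t cos θ_r = m λ.
Snell's law: 1.0 sin 35.0° = 1.41 sin θ_r → sin θ_r = 0.407, cos θ_r = 0.914.
Minimum nonzero at m = 1: t = λ / (2 n cos θ_r) = 562 / (2 × 1.41 × 0.914) = 218 nm.

218 nm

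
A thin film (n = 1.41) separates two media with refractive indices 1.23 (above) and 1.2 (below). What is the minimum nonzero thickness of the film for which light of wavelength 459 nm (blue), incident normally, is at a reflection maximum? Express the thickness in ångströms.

Top surface (1.23 → 1.41): reflection off a higher-index medium gives a half-wave phase shift.
At the lower boundary (n = 1.41 to n = 1.2) the reflected ray undergoes no phase shift.
Exactly one π shift → a net half-wave offset.
With one net inversion, constructive interference in reflection requires 2 n t = (m + ½) λ.
Minimum at m = 0: t = λ / (4 n) = 459 / (4 × 1.41) = 81.4 nm.

814 Å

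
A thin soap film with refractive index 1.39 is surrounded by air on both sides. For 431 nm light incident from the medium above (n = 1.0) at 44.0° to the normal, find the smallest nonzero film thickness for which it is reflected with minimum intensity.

179 nm

At the upper boundary (n = 1.0 to n = 1.39) the reflected ray undergoes a half-wave phase shift.
At the lower boundary (n = 1.39 to n = 1.0) the reflected ray undergoes no phase shift.
Net: one phase inversion between the two reflected rays.
For minimum reflection here: 2 n t cos θ_r = m λ.
Snell's law: 1.0 sin 44.0° = 1.39 sin θ_r → sin θ_r = 0.500, cos θ_r = 0.866.
Minimum nonzero at m = 1: t = λ / (2 n cos θ_r) = 431 / (2 × 1.39 × 0.866) = 179 nm.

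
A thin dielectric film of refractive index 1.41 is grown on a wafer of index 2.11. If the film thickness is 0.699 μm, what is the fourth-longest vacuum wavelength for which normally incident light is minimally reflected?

Ray reflecting at the top interface goes from n = 1.0 toward n = 1.41: a half-wave phase shift.
At the lower boundary (n = 1.41 to n = 2.11) the reflected ray undergoes a half-wave phase shift.
The two reflections carry the same phase change, so no net offset.
For minimum reflection here: 2 n t = (m + ½) λ.
λ = 2 n t / (m + ½). The fourth-longest wavelength is m = 3: λ = 2 × 1.41 × 699 / 3.50 = 563 nm.

563 nm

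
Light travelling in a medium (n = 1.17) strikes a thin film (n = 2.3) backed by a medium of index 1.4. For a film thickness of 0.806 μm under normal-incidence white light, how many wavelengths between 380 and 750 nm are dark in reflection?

5

At the upper boundary (n = 1.17 to n = 2.3) the reflected ray undergoes a half-wave phase shift.
Bottom surface (2.3 → 1.4): reflection off a lower-index medium gives no phase shift.
The two reflections differ by half a wavelength.
For dark reflection here: 2 n t = m λ.
λ = 2 n t / m = 3708 / m nm.
m=4: 927 nm (IR); m=5: 742 nm (visible); m=6: 618 nm (visible); m=7: 530 nm (visible); m=8: 463 nm (visible); m=9: 412 nm (visible); m=10: 371 nm (UV).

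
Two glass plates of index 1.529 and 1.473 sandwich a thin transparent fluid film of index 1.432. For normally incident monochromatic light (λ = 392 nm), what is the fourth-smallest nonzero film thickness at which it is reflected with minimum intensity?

547 nm

Ray reflecting at the top interface goes from n = 1.529 toward n = 1.432: no phase shift.
Bottom surface (1.432 → 1.473): reflection off a higher-index medium gives a half-wave phase shift.
The two reflections differ by half a wavelength.
So the condition for destructive reflection is 2 n t = m λ.
The fourth-smallest nonzero thickness corresponds to m = 4: t = m λ / (2 n) = 4.00 × 392 / (2 × 1.432) = 547 nm.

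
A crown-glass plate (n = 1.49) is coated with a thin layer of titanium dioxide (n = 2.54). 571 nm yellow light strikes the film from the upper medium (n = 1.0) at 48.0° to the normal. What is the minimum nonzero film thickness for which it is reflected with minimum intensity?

Ray reflecting at the top interface goes from n = 1.0 toward n = 2.54: a half-wave phase shift.
Ray reflecting at the bottom interface goes from n = 2.54 toward n = 1.49: no phase shift.
Net: one phase inversion between the two reflected rays.
For weak reflection here: 2 n t cos θ_r = m λ.
Snell's law: 1.0 sin 48.0° = 2.54 sin θ_r → sin θ_r = 0.293, cos θ_r = 0.956.
Minimum nonzero at m = 1: t = λ / (2 n cos θ_r) = 571 / (2 × 2.54 × 0.956) = 118 nm.

118 nm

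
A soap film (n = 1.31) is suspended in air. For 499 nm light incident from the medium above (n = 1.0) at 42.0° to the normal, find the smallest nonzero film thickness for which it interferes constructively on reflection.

111 nm

Top surface (1.0 → 1.31): reflection off a higher-index medium gives a half-wave phase shift.
At the lower boundary (n = 1.31 to n = 1.0) the reflected ray undergoes no phase shift.
Net: one phase inversion between the two reflected rays.
So the condition for constructive reflection is 2 n t cos θ_r = (m + ½) λ.
Snell's law: 1.0 sin 42.0° = 1.31 sin θ_r → sin θ_r = 0.511, cos θ_r = 0.860.
Minimum at m = 0: t = λ / (4 n cos θ_r) = 499 / (4 × 1.31 × 0.860) = 111 nm.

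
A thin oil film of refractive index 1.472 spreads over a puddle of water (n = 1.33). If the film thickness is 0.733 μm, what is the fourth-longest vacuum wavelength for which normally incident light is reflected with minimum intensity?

Top surface (1.0 → 1.472): reflection off a higher-index medium gives a half-wave phase shift.
Ray reflecting at the bottom interface goes from n = 1.472 toward n = 1.33: no phase shift.
Exactly one π shift → a net half-wave offset.
For weak reflection here: 2 n t = m λ.
λ = 2 n t / m. The fourth-longest wavelength is m = 4: λ = 2 × 1.472 × 733 / 4.00 = 539 nm.

539 nm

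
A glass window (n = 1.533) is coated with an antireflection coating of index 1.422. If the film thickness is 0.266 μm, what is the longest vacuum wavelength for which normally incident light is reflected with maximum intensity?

At the upper boundary (n = 1.0 to n = 1.422) the reflected ray undergoes a half-wave phase shift.
At the lower boundary (n = 1.422 to n = 1.533) the reflected ray undergoes a half-wave phase shift.
Zero or two π shifts → no net half-wave offset.
For bright reflection here: 2 n t = m λ.
λ = 2 n t / m. The longest wavelength is m = 1: λ = 2 × 1.422 × 266 / 1.00 = 757 nm.

757 nm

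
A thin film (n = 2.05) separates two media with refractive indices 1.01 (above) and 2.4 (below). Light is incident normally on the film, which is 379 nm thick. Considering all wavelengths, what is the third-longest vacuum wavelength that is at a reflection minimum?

Top surface (1.01 → 2.05): reflection off a higher-index medium gives a half-wave phase shift.
Bottom surface (2.05 → 2.4): reflection off a higher-index medium gives a half-wave phase shift.
The two reflections carry the same phase change, so no net offset.
For minimum reflection here: 2 n t = (m + ½) λ.
λ = 2 n t / (m + ½). The third-longest wavelength is m = 2: λ = 2 × 2.05 × 379 / 2.50 = 622 nm.

622 nm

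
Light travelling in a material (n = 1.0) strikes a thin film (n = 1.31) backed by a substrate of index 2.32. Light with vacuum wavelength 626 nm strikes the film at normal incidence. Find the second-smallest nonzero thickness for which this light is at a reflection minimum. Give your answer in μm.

0.358 μm

Top surface (1.0 → 1.31): reflection off a higher-index medium gives a half-wave phase shift.
Bottom surface (1.31 → 2.32): reflection off a higher-index medium gives a half-wave phase shift.
Net: no relative phase inversion (both shifts match).
So the condition for destructive reflection is 2 n t = (m + ½) λ.
The second-smallest nonzero thickness corresponds to m = 1: t = (m + ½) λ / (2 n) = 1.50 × 626 / (2 × 1.31) = 358 nm.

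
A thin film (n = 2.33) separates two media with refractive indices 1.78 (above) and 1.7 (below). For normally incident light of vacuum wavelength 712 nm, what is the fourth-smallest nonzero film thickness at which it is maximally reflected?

535 nm

At the upper boundary (n = 1.78 to n = 2.33) the reflected ray undergoes a half-wave phase shift.
Ray reflecting at the bottom interface goes from n = 2.33 toward n = 1.7: no phase shift.
The two reflections differ by half a wavelength.
With one net inversion, constructive interference in reflection requires 2 n t = (m + ½) λ.
The fourth-smallest nonzero thickness corresponds to m = 3: t = (m + ½) λ / (2 n) = 3.50 × 712 / (2 × 2.33) = 535 nm.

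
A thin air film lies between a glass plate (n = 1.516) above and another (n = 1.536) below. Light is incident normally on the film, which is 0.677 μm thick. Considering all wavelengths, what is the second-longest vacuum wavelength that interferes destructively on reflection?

At the upper boundary (n = 1.516 to n = 1.0) the reflected ray undergoes no phase shift.
At the lower boundary (n = 1.0 to n = 1.536) the reflected ray undergoes a half-wave phase shift.
The two reflections differ by half a wavelength.
For minimum reflection here: 2 n t = m λ.
λ = 2 n t / m. The second-longest wavelength is m = 2: λ = 2 × 1.0 × 677 / 2.00 = 677 nm.

677 nm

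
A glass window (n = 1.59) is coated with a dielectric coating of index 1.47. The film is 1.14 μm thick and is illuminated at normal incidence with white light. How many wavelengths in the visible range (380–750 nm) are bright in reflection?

4

At the upper boundary (n = 1.0 to n = 1.47) the reflected ray undergoes a half-wave phase shift.
Bottom surface (1.47 → 1.59): reflection off a higher-index medium gives a half-wave phase shift.
Zero or two π shifts → no net half-wave offset.
With no net inversion, constructive interference in reflection requires 2 n t = m λ.
λ = 2 n t / m = 3352 / m nm.
m=4: 838 nm (IR); m=5: 670 nm (visible); m=6: 559 nm (visible); m=7: 479 nm (visible); m=8: 419 nm (visible); m=9: 372 nm (UV).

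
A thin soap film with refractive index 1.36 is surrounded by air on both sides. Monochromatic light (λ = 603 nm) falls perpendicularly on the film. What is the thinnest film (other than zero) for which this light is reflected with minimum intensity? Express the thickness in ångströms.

Top surface (1.0 → 1.36): reflection off a higher-index medium gives a half-wave phase shift.
Ray reflecting at the bottom interface goes from n = 1.36 toward n = 1.0: no phase shift.
Net: one phase inversion between the two reflected rays.
For weak reflection here: 2 n t = m λ.
Minimum nonzero at m = 1: t = λ / (2 n) = 603 / (2 × 1.36) = 222 nm.

2217 Å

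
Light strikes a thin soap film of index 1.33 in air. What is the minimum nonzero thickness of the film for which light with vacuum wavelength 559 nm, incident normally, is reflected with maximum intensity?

105 nm

Ray reflecting at the top interface goes from n = 1.0 toward n = 1.33: a half-wave phase shift.
Ray reflecting at the bottom interface goes from n = 1.33 toward n = 1.0: no phase shift.
The two reflections differ by half a wavelength.
So the condition for constructive reflection is 2 n t = (m + ½) λ.
Minimum at m = 0: t = λ / (4 n) = 559 / (4 × 1.33) = 105 nm.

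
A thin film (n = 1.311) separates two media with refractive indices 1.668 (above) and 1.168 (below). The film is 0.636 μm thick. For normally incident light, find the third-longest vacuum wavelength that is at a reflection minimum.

667 nm

Top surface (1.668 → 1.311): reflection off a lower-index medium gives no phase shift.
Ray reflecting at the bottom interface goes from n = 1.311 toward n = 1.168: no phase shift.
Net: no relative phase inversion (both shifts match).
For dark reflection here: 2 n t = (m + ½) λ.
λ = 2 n t / (m + ½). The third-longest wavelength is m = 2: λ = 2 × 1.311 × 636 / 2.50 = 667 nm.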